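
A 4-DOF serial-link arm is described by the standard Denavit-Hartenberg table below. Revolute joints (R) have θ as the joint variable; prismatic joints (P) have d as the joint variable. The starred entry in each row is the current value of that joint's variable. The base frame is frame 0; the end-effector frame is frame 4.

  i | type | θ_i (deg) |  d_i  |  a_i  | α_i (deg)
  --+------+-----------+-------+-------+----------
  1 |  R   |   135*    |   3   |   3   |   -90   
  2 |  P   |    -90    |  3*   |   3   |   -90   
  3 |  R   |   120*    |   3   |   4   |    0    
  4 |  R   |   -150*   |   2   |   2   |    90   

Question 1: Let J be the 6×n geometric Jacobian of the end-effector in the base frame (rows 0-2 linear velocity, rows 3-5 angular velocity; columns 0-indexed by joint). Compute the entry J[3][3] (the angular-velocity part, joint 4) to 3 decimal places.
axis z_3 = (-0.7071,0.7071,-0.0000); lever o_n−o_3 = (-2.1213,0.7071,1.7321)
cross product → J_v[:, 3] = (1.2247,1.2247,1.0000)
J_ω[:, 3] = z_3
entry J[3][3] = -0.7071

-0.707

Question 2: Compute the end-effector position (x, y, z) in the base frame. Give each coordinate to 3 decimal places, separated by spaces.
-6.036 5.278 5.732

after link 1: o_1 = (-2.1213, 2.1213, 3.0000)
after link 2: o_2 = (-4.2426, 0.0000, 6.0000)
after link 3: o_3 = (-3.9145, 4.5708, 4.0000)
after link 4: o_4 = (-6.0358, 5.2779, 5.7321)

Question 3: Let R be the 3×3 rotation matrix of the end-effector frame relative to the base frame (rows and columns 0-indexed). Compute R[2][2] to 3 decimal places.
-0.500

End-effector z-axis (col 2 of R) = (-0.6124,-0.6124,-0.5000)
R[2][2] = -0.5000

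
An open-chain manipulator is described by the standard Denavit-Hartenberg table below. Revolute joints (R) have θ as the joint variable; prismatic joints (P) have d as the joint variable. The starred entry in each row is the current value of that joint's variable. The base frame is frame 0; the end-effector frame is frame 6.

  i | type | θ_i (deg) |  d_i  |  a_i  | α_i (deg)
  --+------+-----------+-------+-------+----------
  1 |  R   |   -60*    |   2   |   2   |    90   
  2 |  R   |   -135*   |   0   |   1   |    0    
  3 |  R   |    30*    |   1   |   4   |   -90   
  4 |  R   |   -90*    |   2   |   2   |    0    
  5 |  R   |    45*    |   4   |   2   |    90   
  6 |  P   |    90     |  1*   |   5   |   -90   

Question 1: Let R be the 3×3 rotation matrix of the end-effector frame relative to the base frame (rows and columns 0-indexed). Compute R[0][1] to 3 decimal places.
End-effector y-axis (col 1 of R) = (0.5209,0.5120,-0.6830)
R[0][1] = 0.5209

0.521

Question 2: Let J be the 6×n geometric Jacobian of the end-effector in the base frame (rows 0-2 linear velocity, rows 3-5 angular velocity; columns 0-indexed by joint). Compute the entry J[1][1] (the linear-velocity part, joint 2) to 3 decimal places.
axis z_1 = (-0.8660,-0.5000,0.0000); lever o_n−o_1 = (-0.0853,-10.0949,-8.1008)
cross product → J_v[:, 1] = (4.0504,-7.0155,8.6998)
J_ω[:, 1] = z_1
entry J[1][1] = -7.0155

-7.016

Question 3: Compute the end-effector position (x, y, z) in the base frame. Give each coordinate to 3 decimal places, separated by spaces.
0.915 -11.827 -6.101

after link 1: o_1 = (1.0000, -1.7321, 2.0000)
after link 2: o_2 = (0.6464, -1.1197, 1.2929)
after link 3: o_3 = (-0.7372, -0.7231, -2.5708)
after link 4: o_4 = (-1.5033, -3.3961, -3.0884)
after link 5: o_5 = (-0.9792, -7.1323, -5.4897)
after link 6: o_6 = (0.9147, -11.8269, -6.1008)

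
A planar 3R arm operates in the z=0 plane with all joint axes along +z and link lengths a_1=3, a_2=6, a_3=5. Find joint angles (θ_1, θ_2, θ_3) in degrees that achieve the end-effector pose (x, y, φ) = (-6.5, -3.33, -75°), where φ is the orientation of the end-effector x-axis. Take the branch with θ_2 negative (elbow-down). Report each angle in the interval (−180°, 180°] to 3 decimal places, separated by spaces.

wrist centre = target − a_3·(cos φ, sin φ) = (-7.7941, 1.4996)
cos θ_2 = (62.9968−3²−6²)/(2·3·6) = 0.4999; θ_2 = -60.0059° (elbow-down)
β = atan2(1.4996,-7.7941) = 169.1091°; ψ = atan2(-5.1965,5.9995) = -40.8976°
θ_1 = β − ψ = 210.0066°
θ_3 = φ − θ_1 − θ_2 = 134.9992° (wrapped to (-180°,180°])

-149.993 -60.006 134.999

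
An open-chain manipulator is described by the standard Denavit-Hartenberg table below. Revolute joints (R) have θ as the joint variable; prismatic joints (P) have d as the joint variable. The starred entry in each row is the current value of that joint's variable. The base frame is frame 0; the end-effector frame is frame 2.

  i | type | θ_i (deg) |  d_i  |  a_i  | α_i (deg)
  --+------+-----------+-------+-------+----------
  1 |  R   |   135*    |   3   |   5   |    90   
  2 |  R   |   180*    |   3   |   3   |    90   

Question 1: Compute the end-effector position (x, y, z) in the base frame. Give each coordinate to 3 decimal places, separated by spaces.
0.707 3.536 3.000

after link 1: o_1 = (-3.5355, 3.5355, 3.0000)
after link 2: o_2 = (0.7071, 3.5355, 3.0000)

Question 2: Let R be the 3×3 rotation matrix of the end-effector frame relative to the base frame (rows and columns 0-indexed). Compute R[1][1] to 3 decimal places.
0.707

End-effector y-axis (col 1 of R) = (0.7071,0.7071,0.0000)
R[1][1] = 0.7071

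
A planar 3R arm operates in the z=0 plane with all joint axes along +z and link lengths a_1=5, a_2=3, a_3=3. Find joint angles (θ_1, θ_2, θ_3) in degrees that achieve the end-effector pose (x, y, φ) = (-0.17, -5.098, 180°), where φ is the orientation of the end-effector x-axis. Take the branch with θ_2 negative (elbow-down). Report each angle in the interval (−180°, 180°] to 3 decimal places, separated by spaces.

wrist centre = target − a_3·(cos φ, sin φ) = (2.8300, -5.0980)
cos θ_2 = (33.9985−5²−3²)/(2·5·3) = -0.0000; θ_2 = -90.0029° (elbow-down)
β = atan2(-5.0980,2.8300) = -60.9645°; ψ = atan2(-3.0000,4.9999) = -30.9645°
θ_1 = β − ψ = -30.0000°
θ_3 = φ − θ_1 − θ_2 = -59.9972° (wrapped to (-180°,180°])

-30.000 -90.003 -59.997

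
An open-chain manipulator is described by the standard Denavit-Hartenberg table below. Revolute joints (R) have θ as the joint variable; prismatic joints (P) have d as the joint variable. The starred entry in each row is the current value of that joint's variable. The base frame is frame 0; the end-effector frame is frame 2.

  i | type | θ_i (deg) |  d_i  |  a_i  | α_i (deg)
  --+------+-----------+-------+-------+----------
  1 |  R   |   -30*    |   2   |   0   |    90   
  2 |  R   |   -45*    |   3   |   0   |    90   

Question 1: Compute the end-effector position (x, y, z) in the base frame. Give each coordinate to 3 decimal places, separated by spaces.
after link 1: o_1 = (0.0000, 0.0000, 2.0000)
after link 2: o_2 = (-1.5000, -2.5981, 2.0000)

-1.500 -2.598 2.000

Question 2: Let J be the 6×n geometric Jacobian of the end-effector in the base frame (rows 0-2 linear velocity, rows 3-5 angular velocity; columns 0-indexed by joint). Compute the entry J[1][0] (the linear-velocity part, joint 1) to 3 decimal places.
axis z_0 = ẑ; lever o_n−o_0 = (-1.5000,-2.5981,2.0000)
cross product → J_v[:, 0] = (2.5981,-1.5000,0.0000)
J_ω[:, 0] = z_0
entry J[1][0] = -1.5000

-1.500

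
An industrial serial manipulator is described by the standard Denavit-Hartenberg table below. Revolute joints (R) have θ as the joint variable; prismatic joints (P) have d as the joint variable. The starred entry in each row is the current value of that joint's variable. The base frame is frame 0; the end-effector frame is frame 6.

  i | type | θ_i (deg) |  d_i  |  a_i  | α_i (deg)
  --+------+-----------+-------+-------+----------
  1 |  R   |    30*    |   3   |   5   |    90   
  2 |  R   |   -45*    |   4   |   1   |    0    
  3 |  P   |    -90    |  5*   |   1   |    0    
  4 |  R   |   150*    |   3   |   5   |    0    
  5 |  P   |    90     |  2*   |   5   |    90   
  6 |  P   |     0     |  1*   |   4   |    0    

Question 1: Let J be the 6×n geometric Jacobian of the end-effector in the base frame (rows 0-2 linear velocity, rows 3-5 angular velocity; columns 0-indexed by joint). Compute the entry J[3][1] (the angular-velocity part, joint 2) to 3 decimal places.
axis z_1 = (0.5000,-0.8660,0.0000); lever o_n−o_1 = (10.0018,-10.3913,8.8320)
cross product → J_v[:, 1] = (-7.6488,-4.4160,3.4662)
J_ω[:, 1] = z_1
entry J[3][1] = 0.5000

0.500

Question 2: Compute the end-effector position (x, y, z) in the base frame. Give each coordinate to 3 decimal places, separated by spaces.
14.332 -7.891 11.832

after link 1: o_1 = (4.3301, 2.5000, 3.0000)
after link 2: o_2 = (6.9425, -0.6105, 2.2929)
after link 3: o_3 = (8.8301, -5.2942, 1.5858)
after link 4: o_4 = (14.5127, -5.4775, 2.8799)
after link 5: o_5 = (14.3920, -7.8566, 7.7095)
after link 6: o_6 = (14.3319, -7.8913, 11.8320)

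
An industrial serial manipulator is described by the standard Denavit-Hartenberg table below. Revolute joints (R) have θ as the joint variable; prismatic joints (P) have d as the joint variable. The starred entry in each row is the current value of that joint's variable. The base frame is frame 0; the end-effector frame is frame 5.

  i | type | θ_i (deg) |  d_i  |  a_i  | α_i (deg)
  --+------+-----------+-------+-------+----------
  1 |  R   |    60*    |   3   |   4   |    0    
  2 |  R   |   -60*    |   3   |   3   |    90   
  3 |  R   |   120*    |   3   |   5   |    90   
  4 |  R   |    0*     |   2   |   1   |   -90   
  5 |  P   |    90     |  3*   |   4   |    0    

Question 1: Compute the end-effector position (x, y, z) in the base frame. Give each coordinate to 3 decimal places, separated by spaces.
0.268 -2.536 10.196

after link 1: o_1 = (2.0000, 3.4641, 3.0000)
after link 2: o_2 = (5.0000, 3.4641, 6.0000)
after link 3: o_3 = (2.5000, 0.4641, 10.3301)
after link 4: o_4 = (3.7321, 0.4641, 12.1962)
after link 5: o_5 = (0.2679, -2.5359, 10.1962)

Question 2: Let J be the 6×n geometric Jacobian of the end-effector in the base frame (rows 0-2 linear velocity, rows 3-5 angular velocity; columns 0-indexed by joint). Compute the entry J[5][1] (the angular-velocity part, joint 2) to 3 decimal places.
1.000

axis z_1 = (0.0000,0.0000,1.0000); lever o_n−o_1 = (-1.7321,-6.0000,7.1962)
cross product → J_v[:, 1] = (6.0000,-1.7321,0.0000)
J_ω[:, 1] = z_1
entry J[5][1] = 1.0000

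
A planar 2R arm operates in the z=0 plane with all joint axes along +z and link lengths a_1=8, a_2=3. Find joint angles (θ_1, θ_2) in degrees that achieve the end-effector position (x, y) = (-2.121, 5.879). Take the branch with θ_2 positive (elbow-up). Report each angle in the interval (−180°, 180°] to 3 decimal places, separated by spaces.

89.995 134.996

cos θ_2 = (39.0613−8²−3²)/(2·8·3) = -0.7071; θ_2 = 134.9959° (elbow-up)
β = atan2(5.8790,-2.1210) = 109.8382°; ψ = atan2(2.1215,5.8788) = 19.8428°
θ_1 = β − ψ = 89.9954°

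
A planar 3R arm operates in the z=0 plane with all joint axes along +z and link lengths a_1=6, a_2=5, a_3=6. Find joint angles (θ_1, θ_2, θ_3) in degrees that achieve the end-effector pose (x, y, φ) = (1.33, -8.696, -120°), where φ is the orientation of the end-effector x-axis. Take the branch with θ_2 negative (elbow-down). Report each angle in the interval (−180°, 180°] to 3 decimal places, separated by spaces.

wrist centre = target − a_3·(cos φ, sin φ) = (4.3300, -3.4998)
cos θ_2 = (30.9978−6²−5²)/(2·6·5) = -0.5000; θ_2 = -120.0024° (elbow-down)
β = atan2(-3.4998,4.3300) = -38.9479°; ψ = atan2(-4.3300,3.4998) = -51.0525°
θ_1 = β − ψ = 12.1046°
θ_3 = φ − θ_1 − θ_2 = -12.1022° (wrapped to (-180°,180°])

12.105 -120.002 -12.102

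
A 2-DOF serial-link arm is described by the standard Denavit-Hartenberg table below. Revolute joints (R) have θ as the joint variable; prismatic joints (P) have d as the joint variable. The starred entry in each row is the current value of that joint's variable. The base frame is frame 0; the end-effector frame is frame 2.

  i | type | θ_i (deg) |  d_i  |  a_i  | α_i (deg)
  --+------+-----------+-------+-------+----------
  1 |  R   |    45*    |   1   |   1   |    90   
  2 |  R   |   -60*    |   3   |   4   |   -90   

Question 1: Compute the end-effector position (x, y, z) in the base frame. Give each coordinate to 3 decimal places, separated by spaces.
after link 1: o_1 = (0.7071, 0.7071, 1.0000)
after link 2: o_2 = (4.2426, -0.0000, -2.4641)

4.243 -0.000 -2.464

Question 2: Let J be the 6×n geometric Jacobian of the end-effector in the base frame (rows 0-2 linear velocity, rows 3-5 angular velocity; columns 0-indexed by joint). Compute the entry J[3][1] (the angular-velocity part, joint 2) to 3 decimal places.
axis z_1 = (0.7071,-0.7071,0.0000); lever o_n−o_1 = (3.5355,-0.7071,-3.4641)
cross product → J_v[:, 1] = (2.4495,2.4495,2.0000)
J_ω[:, 1] = z_1
entry J[3][1] = 0.7071

0.707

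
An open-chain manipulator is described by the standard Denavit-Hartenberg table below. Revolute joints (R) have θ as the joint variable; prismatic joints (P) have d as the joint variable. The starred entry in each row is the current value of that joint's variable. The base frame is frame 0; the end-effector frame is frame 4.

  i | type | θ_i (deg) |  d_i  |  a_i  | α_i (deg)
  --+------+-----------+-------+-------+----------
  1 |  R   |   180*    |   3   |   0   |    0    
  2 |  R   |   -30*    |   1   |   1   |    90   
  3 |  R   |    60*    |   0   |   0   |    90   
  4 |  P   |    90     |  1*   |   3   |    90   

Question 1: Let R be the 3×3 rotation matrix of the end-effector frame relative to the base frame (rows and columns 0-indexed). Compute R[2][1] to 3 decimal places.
-0.500

End-effector y-axis (col 1 of R) = (-0.7500,0.4330,-0.5000)
R[2][1] = -0.5000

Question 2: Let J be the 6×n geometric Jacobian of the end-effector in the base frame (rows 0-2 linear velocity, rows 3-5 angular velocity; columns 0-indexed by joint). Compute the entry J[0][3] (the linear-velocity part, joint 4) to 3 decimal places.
prismatic axis z_3 = (-0.7500,0.4330,-0.5000)
J_v[:, 3] = z_3; J_ω[:, 3] = (0,0,0)
entry J[0][3] = -0.7500

-0.750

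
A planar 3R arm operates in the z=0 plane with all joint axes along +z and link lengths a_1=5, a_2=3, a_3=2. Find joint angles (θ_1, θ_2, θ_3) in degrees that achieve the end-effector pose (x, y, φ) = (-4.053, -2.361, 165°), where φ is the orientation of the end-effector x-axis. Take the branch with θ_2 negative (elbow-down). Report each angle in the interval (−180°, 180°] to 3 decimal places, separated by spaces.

wrist centre = target − a_3·(cos φ, sin φ) = (-2.1211, -2.8786)
cos θ_2 = (12.7858−5²−3²)/(2·5·3) = -0.7071; θ_2 = -135.0026° (elbow-down)
β = atan2(-2.8786,-2.1211) = -126.3850°; ψ = atan2(-2.1212,2.8786) = -36.3864°
θ_1 = β − ψ = -89.9985°
θ_3 = φ − θ_1 − θ_2 = 30.0011° (wrapped to (-180°,180°])

-89.999 -135.003 30.001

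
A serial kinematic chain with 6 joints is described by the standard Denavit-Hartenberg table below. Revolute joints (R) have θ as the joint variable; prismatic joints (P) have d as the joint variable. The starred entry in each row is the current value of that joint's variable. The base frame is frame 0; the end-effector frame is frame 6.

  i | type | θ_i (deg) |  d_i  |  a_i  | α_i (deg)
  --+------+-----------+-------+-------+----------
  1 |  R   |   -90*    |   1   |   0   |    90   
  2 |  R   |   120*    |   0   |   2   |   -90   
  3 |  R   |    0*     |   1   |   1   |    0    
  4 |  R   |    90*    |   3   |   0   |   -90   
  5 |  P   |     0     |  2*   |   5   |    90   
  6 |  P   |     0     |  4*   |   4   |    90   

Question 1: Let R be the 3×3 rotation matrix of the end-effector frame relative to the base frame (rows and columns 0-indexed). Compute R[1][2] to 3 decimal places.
0.500

End-effector z-axis (col 2 of R) = (-0.0000,0.5000,0.8660)
R[1][2] = 0.5000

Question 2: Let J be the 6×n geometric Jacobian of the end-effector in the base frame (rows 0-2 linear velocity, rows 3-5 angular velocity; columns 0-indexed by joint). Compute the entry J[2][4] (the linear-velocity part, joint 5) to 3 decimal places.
prismatic axis z_4 = (0.0000,-0.5000,-0.8660)
J_v[:, 4] = z_4; J_ω[:, 4] = (0,0,0)
entry J[2][4] = -0.8660

-0.866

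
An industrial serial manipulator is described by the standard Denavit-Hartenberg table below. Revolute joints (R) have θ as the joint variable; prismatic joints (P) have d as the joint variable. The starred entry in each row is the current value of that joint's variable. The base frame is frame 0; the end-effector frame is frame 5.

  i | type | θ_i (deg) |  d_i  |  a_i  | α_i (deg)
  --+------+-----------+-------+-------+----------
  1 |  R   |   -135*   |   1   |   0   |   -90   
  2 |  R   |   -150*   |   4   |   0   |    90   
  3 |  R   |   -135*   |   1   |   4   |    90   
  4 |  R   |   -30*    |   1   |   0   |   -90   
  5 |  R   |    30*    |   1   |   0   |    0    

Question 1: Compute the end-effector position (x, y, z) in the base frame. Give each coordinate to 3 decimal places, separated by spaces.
after link 1: o_1 = (0.0000, 0.0000, 1.0000)
after link 2: o_2 = (2.8284, -2.8284, 1.0000)
after link 3: o_3 = (-0.5501, -2.2069, -1.2802)
after link 4: o_4 = (-0.4831, -3.1399, -1.6338)
after link 5: o_5 = (-0.6434, -2.8003, -2.5606)

-0.643 -2.800 -2.561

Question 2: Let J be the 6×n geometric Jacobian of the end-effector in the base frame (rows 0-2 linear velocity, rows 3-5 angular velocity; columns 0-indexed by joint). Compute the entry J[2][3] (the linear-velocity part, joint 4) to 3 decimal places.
axis z_3 = (0.0670,-0.9330,-0.3536); lever o_n−o_3 = (-0.0933,-0.5933,-1.2803)
cross product → J_v[:, 3] = (0.9848,0.1188,-0.1268)
J_ω[:, 3] = z_3
entry J[2][3] = -0.1268

-0.127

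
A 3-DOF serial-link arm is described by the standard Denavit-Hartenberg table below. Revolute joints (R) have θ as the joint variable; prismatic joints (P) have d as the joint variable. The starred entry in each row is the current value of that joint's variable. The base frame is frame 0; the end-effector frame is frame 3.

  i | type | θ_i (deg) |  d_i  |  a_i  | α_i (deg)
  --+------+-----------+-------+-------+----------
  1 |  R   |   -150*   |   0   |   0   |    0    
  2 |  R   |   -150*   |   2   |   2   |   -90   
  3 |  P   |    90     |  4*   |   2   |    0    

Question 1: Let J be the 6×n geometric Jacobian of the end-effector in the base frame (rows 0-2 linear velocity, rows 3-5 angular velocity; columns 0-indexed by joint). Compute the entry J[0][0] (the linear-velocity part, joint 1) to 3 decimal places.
-3.732

axis z_0 = ẑ; lever o_n−o_0 = (-2.4641,3.7321,0.0000)
cross product → J_v[:, 0] = (-3.7321,-2.4641,0.0000)
J_ω[:, 0] = z_0
entry J[0][0] = -3.7321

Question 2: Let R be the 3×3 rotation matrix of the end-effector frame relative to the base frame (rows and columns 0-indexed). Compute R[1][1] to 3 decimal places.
End-effector y-axis (col 1 of R) = (-0.5000,-0.8660,-0.0000)
R[1][1] = -0.8660

-0.866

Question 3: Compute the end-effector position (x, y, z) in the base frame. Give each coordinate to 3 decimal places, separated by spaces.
-2.464 3.732 0.000

after link 1: o_1 = (0.0000, 0.0000, 0.0000)
after link 2: o_2 = (1.0000, 1.7321, 2.0000)
after link 3: o_3 = (-2.4641, 3.7321, 0.0000)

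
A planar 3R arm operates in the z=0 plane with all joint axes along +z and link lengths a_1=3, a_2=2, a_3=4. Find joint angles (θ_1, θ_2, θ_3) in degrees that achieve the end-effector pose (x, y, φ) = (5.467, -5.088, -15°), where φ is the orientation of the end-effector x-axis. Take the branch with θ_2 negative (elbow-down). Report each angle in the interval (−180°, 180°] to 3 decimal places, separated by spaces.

wrist centre = target − a_3·(cos φ, sin φ) = (1.6033, -4.0527)
cos θ_2 = (18.9951−3²−2²)/(2·3·2) = 0.4996; θ_2 = -60.0268° (elbow-down)
β = atan2(-4.0527,1.6033) = -68.4158°; ψ = atan2(-1.7325,3.9992) = -23.4231°
θ_1 = β − ψ = -44.9927°
θ_3 = φ − θ_1 − θ_2 = 90.0195° (wrapped to (-180°,180°])

-44.993 -60.027 90.019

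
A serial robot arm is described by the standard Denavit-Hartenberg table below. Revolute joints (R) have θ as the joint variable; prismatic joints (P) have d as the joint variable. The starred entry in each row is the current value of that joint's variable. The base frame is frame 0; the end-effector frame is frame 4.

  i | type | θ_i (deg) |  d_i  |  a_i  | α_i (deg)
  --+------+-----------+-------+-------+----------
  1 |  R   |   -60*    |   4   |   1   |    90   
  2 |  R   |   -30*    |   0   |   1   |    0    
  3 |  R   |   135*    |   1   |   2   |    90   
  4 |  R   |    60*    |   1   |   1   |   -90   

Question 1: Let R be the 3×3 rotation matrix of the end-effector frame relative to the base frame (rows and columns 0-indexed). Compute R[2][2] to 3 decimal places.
-0.837

End-effector z-axis (col 2 of R) = (-0.3209,-0.4441,-0.8365)
R[2][2] = -0.8365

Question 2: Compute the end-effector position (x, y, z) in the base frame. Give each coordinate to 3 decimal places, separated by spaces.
after link 1: o_1 = (0.5000, -0.8660, 4.0000)
after link 2: o_2 = (0.9330, -1.6160, 3.5000)
after link 3: o_3 = (-0.1918, -1.6677, 5.4319)
after link 4: o_4 = (-0.5236, -2.8252, 6.1736)

-0.524 -2.825 6.174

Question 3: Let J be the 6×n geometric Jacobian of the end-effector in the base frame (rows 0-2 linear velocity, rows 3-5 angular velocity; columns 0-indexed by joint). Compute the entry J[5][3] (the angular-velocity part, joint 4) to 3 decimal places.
0.259

axis z_3 = (0.4830,-0.8365,0.2588); lever o_n−o_3 = (-0.3317,-1.1575,0.7418)
cross product → J_v[:, 3] = (-0.3209,-0.4441,-0.8365)
J_ω[:, 3] = z_3
entry J[5][3] = 0.2588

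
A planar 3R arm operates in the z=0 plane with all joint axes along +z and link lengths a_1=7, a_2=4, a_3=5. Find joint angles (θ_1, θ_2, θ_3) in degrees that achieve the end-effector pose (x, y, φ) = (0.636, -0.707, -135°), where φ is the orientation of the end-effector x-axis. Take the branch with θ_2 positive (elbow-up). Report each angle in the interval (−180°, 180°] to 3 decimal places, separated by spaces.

wrist centre = target − a_3·(cos φ, sin φ) = (4.1715, 2.8285)
cos θ_2 = (25.4023−7²−4²)/(2·7·4) = -0.7071; θ_2 = 134.9996° (elbow-up)
β = atan2(2.8285,4.1715) = 34.1395°; ψ = atan2(2.8284,4.1716) = 34.1383°
θ_1 = β − ψ = 0.0012°
θ_3 = φ − θ_1 − θ_2 = 89.9992° (wrapped to (-180°,180°])

0.001 135.000 89.999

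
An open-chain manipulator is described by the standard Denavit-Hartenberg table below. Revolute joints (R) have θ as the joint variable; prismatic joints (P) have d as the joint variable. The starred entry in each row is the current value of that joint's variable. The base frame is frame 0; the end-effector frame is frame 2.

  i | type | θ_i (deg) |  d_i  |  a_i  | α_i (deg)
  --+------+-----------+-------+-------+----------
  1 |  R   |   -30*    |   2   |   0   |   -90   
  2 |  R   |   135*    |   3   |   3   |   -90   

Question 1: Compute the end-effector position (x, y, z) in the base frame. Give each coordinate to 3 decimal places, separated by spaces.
-0.337 3.659 -0.121

after link 1: o_1 = (0.0000, 0.0000, 2.0000)
after link 2: o_2 = (-0.3371, 3.6587, -0.1213)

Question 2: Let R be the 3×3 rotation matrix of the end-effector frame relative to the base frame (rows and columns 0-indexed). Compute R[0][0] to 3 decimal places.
-0.612

End-effector x-axis (col 0 of R) = (-0.6124,0.3536,-0.7071)
R[0][0] = -0.6124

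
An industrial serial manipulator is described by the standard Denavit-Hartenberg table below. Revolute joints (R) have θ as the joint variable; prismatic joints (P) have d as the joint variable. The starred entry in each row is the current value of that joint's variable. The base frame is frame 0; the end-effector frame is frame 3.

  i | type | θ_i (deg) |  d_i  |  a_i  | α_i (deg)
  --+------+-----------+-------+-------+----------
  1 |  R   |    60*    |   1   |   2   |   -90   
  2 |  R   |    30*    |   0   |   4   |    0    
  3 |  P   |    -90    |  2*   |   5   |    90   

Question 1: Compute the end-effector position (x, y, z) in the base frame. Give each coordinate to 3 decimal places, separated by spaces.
after link 1: o_1 = (1.0000, 1.7321, 1.0000)
after link 2: o_2 = (2.7321, 4.7321, -1.0000)
after link 3: o_3 = (2.2500, 7.8971, 3.3301)

2.250 7.897 3.330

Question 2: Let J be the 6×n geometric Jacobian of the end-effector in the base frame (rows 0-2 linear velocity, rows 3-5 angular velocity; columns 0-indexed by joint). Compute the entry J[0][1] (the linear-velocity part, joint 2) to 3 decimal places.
axis z_1 = (-0.8660,0.5000,0.0000); lever o_n−o_1 = (1.2500,6.1651,2.3301)
cross product → J_v[:, 1] = (1.1651,2.0179,-5.9641)
J_ω[:, 1] = z_1
entry J[0][1] = 1.1651

1.165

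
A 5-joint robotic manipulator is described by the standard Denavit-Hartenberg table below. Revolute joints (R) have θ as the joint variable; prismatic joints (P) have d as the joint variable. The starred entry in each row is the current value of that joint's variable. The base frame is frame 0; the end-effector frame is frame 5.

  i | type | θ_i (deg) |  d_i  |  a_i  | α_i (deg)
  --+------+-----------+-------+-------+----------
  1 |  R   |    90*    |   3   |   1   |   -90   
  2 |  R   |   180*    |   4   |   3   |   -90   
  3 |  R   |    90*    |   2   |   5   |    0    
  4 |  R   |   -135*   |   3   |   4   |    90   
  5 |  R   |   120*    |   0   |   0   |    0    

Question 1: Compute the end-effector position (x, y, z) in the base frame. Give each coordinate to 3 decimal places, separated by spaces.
-1.828 -4.828 8.000

after link 1: o_1 = (0.0000, 1.0000, 3.0000)
after link 2: o_2 = (-4.0000, -2.0000, 3.0000)
after link 3: o_3 = (1.0000, -2.0000, 5.0000)
after link 4: o_4 = (-1.8284, -4.8284, 8.0000)
after link 5: o_5 = (-1.8284, -4.8284, 8.0000)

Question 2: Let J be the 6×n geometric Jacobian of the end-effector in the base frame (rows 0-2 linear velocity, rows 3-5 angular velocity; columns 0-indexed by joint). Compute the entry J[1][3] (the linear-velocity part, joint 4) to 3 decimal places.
axis z_3 = (-0.0000,-0.0000,1.0000); lever o_n−o_3 = (-2.8284,-2.8284,3.0000)
cross product → J_v[:, 3] = (2.8284,-2.8284,-0.0000)
J_ω[:, 3] = z_3
entry J[1][3] = -2.8284

-2.828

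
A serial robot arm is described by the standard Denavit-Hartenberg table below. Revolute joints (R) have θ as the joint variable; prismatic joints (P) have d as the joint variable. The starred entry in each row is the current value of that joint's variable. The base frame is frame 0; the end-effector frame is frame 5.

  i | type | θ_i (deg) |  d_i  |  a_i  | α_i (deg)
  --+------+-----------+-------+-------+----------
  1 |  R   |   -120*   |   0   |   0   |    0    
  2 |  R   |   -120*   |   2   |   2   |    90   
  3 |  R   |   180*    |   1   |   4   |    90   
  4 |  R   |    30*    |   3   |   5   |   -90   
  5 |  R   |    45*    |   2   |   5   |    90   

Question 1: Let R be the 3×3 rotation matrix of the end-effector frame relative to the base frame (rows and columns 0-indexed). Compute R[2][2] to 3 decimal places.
End-effector z-axis (col 2 of R) = (0.6124,-0.3536,0.7071)
R[2][2] = 0.7071

0.707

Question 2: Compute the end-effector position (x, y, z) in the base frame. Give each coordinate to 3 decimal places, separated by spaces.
10.258 -3.768 1.464

after link 1: o_1 = (0.0000, 0.0000, 0.0000)
after link 2: o_2 = (-1.0000, 1.7321, 2.0000)
after link 3: o_3 = (1.8660, -1.2321, 2.0000)
after link 4: o_4 = (6.1962, -3.7321, 5.0000)
after link 5: o_5 = (10.2580, -3.7678, 1.4645)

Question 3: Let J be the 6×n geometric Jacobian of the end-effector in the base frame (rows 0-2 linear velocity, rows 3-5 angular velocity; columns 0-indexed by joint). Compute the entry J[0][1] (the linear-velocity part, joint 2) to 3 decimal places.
3.768

axis z_1 = (0.0000,0.0000,1.0000); lever o_n−o_1 = (10.2580,-3.7678,1.4645)
cross product → J_v[:, 1] = (3.7678,10.2580,-0.0000)
J_ω[:, 1] = z_1
entry J[0][1] = 3.7678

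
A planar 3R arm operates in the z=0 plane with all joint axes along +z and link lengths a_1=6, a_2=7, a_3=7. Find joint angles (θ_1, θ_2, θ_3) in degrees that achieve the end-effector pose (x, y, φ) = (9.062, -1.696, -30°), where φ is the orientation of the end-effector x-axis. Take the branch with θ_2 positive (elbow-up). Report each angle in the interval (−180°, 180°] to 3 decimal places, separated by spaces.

-59.997 150.001 -120.004

wrist centre = target − a_3·(cos φ, sin φ) = (2.9998, 1.8040)
cos θ_2 = (12.2533−6²−7²)/(2·6·7) = -0.8660; θ_2 = 150.0007° (elbow-up)
β = atan2(1.8040,2.9998) = 31.0214°; ψ = atan2(3.4999,-0.0622) = 91.0185°
θ_1 = β − ψ = -59.9971°
θ_3 = φ − θ_1 − θ_2 = -120.0036° (wrapped to (-180°,180°])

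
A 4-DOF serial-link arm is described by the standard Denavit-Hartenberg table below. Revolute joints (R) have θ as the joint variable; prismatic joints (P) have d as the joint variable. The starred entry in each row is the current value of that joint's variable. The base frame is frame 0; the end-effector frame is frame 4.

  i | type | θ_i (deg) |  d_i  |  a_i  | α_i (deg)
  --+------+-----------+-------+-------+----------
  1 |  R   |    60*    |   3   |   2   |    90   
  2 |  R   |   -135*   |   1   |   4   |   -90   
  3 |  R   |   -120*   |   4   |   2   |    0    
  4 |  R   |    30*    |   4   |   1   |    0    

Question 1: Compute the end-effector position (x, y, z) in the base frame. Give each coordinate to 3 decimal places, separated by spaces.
6.000 2.928 -4.778

after link 1: o_1 = (1.0000, 1.7321, 3.0000)
after link 2: o_2 = (0.4518, -1.2174, 0.1716)
after link 3: o_3 = (3.7196, 0.9784, -1.9497)
after link 4: o_4 = (5.9998, 2.9279, -4.7782)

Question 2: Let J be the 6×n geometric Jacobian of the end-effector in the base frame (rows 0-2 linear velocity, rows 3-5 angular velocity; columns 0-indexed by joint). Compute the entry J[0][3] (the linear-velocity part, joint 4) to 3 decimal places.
axis z_3 = (0.3536,0.6124,-0.7071); lever o_n−o_3 = (2.2802,1.9495,-2.8284)
cross product → J_v[:, 3] = (-0.3536,-0.6124,-0.7071)
J_ω[:, 3] = z_3
entry J[0][3] = -0.3536

-0.354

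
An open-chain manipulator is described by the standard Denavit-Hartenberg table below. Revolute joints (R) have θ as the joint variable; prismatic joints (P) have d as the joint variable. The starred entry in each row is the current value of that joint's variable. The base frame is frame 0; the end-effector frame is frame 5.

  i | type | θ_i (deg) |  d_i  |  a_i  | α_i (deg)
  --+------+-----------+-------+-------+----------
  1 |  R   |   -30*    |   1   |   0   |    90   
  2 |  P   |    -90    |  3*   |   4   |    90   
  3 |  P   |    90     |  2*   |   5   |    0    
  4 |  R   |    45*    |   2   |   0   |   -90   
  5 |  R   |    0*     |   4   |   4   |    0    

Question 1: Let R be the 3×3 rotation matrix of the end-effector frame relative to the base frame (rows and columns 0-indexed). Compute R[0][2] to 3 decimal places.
0.354

End-effector z-axis (col 2 of R) = (0.3536,0.6124,0.7071)
R[0][2] = 0.3536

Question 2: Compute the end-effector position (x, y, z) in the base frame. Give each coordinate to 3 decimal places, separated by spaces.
-7.464 -4.928 2.657

after link 1: o_1 = (0.0000, 0.0000, 1.0000)
after link 2: o_2 = (-1.5000, -2.5981, -3.0000)
after link 3: o_3 = (-5.7321, -5.9282, -3.0000)
after link 4: o_4 = (-7.4641, -4.9282, -3.0000)
after link 5: o_5 = (-7.4641, -4.9282, 2.6569)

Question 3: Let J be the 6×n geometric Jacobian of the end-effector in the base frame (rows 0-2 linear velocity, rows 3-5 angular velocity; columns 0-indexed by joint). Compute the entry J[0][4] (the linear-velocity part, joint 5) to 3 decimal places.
axis z_4 = (0.3536,0.6124,0.7071); lever o_n−o_4 = (-0.0000,0.0000,5.6569)
cross product → J_v[:, 4] = (3.4641,-2.0000,0.0000)
J_ω[:, 4] = z_4
entry J[0][4] = 3.4641

3.464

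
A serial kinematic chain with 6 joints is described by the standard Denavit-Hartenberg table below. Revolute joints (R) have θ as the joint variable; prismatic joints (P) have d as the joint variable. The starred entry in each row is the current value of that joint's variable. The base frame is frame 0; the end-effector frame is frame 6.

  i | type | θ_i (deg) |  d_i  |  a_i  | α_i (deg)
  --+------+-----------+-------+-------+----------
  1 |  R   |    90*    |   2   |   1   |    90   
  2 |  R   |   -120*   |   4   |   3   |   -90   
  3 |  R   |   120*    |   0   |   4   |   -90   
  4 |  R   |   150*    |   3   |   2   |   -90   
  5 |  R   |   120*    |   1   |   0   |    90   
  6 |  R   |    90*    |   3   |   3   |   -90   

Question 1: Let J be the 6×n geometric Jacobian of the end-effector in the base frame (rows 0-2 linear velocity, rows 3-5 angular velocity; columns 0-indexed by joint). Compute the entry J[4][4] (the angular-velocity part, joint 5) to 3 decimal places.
axis z_4 = (0.4330,0.6250,-0.6495); lever o_n−o_4 = (2.9306,0.1630,-4.0478)
cross product → J_v[:, 4] = (-2.4240,-0.1507,-1.7611)
J_ω[:, 4] = z_4
entry J[4][4] = 0.6250

0.625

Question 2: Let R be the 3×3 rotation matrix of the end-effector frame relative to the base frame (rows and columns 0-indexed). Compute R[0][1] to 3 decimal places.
End-effector y-axis (col 1 of R) = (-0.3995,0.7790,0.4833)
R[0][1] = -0.3995

-0.400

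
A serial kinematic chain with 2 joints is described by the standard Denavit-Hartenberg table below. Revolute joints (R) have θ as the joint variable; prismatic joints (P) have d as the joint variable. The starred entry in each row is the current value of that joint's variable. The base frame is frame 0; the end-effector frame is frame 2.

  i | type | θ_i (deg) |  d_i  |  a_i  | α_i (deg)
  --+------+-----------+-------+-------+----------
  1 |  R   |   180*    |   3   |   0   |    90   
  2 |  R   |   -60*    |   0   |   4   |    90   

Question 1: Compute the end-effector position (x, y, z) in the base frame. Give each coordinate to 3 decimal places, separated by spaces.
after link 1: o_1 = (0.0000, 0.0000, 3.0000)
after link 2: o_2 = (-2.0000, 0.0000, -0.4641)

-2.000 0.000 -0.464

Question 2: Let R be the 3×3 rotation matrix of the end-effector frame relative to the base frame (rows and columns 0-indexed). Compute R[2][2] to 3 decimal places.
End-effector z-axis (col 2 of R) = (0.8660,-0.0000,-0.5000)
R[2][2] = -0.5000

-0.500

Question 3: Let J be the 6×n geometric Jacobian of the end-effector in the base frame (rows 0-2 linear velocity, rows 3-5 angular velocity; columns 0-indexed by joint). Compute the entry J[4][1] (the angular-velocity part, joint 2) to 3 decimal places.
axis z_1 = (0.0000,1.0000,0.0000); lever o_n−o_1 = (-2.0000,0.0000,-3.4641)
cross product → J_v[:, 1] = (-3.4641,0.0000,2.0000)
J_ω[:, 1] = z_1
entry J[4][1] = 1.0000

1.000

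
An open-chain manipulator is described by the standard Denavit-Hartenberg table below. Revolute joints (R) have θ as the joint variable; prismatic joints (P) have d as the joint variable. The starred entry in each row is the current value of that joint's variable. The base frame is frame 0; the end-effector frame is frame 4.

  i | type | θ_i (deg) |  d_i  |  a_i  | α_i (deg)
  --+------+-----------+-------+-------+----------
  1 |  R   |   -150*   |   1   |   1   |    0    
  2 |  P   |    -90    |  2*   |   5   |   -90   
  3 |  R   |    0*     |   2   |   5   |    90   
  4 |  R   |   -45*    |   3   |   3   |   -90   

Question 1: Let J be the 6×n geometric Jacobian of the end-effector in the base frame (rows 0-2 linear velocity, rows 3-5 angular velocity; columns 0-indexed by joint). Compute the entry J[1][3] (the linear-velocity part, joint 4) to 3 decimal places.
axis z_3 = (0.0000,0.0000,1.0000); lever o_n−o_3 = (0.7765,2.8978,3.0000)
cross product → J_v[:, 3] = (-2.8978,0.7765,0.0000)
J_ω[:, 3] = z_3
entry J[1][3] = 0.7765

0.776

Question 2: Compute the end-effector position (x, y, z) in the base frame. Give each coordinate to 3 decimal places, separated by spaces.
after link 1: o_1 = (-0.8660, -0.5000, 1.0000)
after link 2: o_2 = (-3.3660, 3.8301, 3.0000)
after link 3: o_3 = (-7.5981, 7.1603, 3.0000)
after link 4: o_4 = (-6.8216, 10.0580, 6.0000)

-6.822 10.058 6.000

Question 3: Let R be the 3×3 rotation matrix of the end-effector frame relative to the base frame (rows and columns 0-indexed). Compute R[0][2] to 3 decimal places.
-0.966

End-effector z-axis (col 2 of R) = (-0.9659,0.2588,0.0000)
R[0][2] = -0.9659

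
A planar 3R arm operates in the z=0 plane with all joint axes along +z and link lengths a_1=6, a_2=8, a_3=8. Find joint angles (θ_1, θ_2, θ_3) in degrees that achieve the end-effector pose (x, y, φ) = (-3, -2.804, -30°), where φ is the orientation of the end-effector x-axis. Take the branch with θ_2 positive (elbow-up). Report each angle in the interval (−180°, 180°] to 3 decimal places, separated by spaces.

wrist centre = target − a_3·(cos φ, sin φ) = (-9.9282, 1.1960)
cos θ_2 = (99.9996−6²−8²)/(2·6·8) = -0.0000; θ_2 = 90.0002° (elbow-up)
β = atan2(1.1960,-9.9282) = 173.1310°; ψ = atan2(8.0000,6.0000) = 53.1302°
θ_1 = β − ψ = 120.0007°
θ_3 = φ − θ_1 − θ_2 = 119.9991° (wrapped to (-180°,180°])

120.001 90.000 119.999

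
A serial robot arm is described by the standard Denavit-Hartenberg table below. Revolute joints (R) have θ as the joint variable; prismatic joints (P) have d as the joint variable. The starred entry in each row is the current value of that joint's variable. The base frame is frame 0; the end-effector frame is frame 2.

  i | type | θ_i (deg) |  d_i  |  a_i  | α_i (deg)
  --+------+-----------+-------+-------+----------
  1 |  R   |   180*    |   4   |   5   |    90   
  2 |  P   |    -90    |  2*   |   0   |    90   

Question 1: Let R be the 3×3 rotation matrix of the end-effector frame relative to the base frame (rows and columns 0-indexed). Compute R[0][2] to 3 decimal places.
1.000

End-effector z-axis (col 2 of R) = (1.0000,-0.0000,-0.0000)
R[0][2] = 1.0000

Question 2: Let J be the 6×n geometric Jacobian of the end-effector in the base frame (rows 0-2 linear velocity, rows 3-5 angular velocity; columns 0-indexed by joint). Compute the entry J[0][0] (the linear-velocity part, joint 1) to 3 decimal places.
-2.000

axis z_0 = ẑ; lever o_n−o_0 = (-5.0000,2.0000,4.0000)
cross product → J_v[:, 0] = (-2.0000,-5.0000,0.0000)
J_ω[:, 0] = z_0
entry J[0][0] = -2.0000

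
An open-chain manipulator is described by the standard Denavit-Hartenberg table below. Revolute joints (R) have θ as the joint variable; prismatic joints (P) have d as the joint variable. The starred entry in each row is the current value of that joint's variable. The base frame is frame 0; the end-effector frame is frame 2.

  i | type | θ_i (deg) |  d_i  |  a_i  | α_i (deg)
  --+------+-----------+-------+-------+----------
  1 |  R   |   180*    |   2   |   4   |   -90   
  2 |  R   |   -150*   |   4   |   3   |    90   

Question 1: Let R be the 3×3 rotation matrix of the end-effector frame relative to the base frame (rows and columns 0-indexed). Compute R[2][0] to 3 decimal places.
End-effector x-axis (col 0 of R) = (0.8660,-0.0000,0.5000)
R[2][0] = 0.5000

0.500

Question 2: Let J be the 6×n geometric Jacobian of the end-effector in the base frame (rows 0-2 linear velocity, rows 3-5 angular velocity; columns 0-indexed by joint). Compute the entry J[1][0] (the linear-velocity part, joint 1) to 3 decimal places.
axis z_0 = ẑ; lever o_n−o_0 = (-1.4019,-4.0000,3.5000)
cross product → J_v[:, 0] = (4.0000,-1.4019,0.0000)
J_ω[:, 0] = z_0
entry J[1][0] = -1.4019

-1.402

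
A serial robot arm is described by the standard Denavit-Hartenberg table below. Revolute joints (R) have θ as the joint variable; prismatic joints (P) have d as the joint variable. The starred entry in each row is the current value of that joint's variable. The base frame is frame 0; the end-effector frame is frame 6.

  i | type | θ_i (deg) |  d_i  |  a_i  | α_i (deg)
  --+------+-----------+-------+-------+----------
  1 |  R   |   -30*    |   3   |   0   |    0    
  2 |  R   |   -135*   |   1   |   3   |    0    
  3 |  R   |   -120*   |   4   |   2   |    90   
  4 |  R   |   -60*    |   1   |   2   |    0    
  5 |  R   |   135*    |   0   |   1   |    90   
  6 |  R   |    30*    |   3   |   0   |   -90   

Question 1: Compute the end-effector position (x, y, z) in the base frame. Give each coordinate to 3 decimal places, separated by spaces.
after link 1: o_1 = (0.0000, 0.0000, 3.0000)
after link 2: o_2 = (-2.8978, -0.7765, 4.0000)
after link 3: o_3 = (-2.3801, 1.1554, 8.0000)
after link 4: o_4 = (-1.1554, 1.8625, 6.2679)
after link 5: o_5 = (-1.0884, 2.1125, 7.2339)
after link 6: o_6 = (-0.3384, 4.9115, 6.4574)

-0.338 4.912 6.457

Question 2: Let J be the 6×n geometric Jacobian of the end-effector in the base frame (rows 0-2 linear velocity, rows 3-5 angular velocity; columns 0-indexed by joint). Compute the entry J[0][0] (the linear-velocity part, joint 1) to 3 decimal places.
axis z_0 = ẑ; lever o_n−o_0 = (-0.3384,4.9115,6.4574)
cross product → J_v[:, 0] = (-4.9115,-0.3384,0.0000)
J_ω[:, 0] = z_0
entry J[0][0] = -4.9115

-4.912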